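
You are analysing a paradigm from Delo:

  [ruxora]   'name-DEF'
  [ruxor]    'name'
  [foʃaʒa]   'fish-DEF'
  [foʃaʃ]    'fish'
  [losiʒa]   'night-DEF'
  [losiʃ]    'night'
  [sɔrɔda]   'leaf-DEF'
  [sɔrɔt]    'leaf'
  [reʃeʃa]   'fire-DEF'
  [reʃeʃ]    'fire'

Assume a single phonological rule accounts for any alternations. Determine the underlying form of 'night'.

/losiʒ/

'night' shows [ʒ] ~ [ʃ] at the end of the stem ([losiʒa] vs [losiʃ]).
But 'fire' keeps [ʃ] in both environments ([reʃeʃa], [reʃeʃ]), so there is no rule changing /ʃ/ to [ʒ] before the DEF suffix.
The alternation reflects word-final obstruent devoicing: voiced obstruents become voiceless word-finally. /ʒ/ is underlying.
Hence 'night' is /losiʒ/ underlyingly.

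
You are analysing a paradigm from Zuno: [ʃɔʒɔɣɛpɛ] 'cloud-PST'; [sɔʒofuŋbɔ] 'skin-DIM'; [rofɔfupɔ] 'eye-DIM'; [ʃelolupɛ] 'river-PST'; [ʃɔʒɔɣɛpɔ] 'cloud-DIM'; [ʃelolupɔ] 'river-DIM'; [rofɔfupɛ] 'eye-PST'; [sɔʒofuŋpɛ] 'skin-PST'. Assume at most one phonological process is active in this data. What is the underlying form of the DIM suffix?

/-bɔ/

The DIM suffix surfaces as [-bɔ] and [-pɔ], depending on the final segment of the stem.
The PST suffix, which begins with [p], is invariant after every stem; so [p] is not altered by any rule here.
So the underlying form is /-bɔ/, and voiced stops become voiceless after a vowel.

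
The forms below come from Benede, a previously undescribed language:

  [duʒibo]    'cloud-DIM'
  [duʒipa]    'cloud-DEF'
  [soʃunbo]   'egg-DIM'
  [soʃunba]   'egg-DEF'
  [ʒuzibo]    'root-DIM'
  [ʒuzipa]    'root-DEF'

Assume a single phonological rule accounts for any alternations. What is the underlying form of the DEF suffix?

/-pa/

The DEF morpheme has two allomorphs, [-ba] and [-pa].
The DIM suffix, which begins with [b], is invariant after every stem; so [b] is not altered by any rule here.
The DEF suffix is therefore /-pa/ underlyingly, with post-nasal voicing: voiceless stops become voiced after a nasal.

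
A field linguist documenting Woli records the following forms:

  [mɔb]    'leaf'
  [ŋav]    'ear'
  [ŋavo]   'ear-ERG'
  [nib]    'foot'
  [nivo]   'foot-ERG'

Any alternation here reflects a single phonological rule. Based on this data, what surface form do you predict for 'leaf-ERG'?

In [nib] and [nivo] the final segment of 'foot' alternates: [b] ~ [v].
Compare 'ear', with invariant [v] in [ŋav] and [ŋavo]: an analysis with underlying /v/ and a rule producing [b] in isolation would wrongly predict alternation here too.
Therefore /b/ is basic and [v] is derived by intervocalic spirantization (voiced stops become fricatives between vowels).
The one attested form of 'leaf', [mɔb], shows underlying /mɔb/. Applying the same rule between vowels gives [mɔvo].

[mɔvo]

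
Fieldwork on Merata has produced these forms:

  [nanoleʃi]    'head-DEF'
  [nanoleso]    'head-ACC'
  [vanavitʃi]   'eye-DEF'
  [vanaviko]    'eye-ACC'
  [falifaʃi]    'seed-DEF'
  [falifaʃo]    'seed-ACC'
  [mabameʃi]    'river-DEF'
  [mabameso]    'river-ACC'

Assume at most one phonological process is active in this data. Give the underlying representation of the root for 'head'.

The root 'head' surfaces as [nanoleʃi] and [nanoleso], with a stem-final [ʃ] ~ [s] alternation.
Compare 'seed', with invariant [ʃ] in [falifaʃi] and [falifaʃo]: an analysis with underlying /ʃ/ and a rule producing [s] before the ACC suffix would wrongly predict alternation here too.
Therefore /s/ is basic and [ʃ] is derived by palatalization before a front vowel (/k/ and /s/ become palato-alveolar [tʃ] and [ʃ] before a front vowel).
Hence 'head' is /nanoles/ underlyingly.

/nanoles/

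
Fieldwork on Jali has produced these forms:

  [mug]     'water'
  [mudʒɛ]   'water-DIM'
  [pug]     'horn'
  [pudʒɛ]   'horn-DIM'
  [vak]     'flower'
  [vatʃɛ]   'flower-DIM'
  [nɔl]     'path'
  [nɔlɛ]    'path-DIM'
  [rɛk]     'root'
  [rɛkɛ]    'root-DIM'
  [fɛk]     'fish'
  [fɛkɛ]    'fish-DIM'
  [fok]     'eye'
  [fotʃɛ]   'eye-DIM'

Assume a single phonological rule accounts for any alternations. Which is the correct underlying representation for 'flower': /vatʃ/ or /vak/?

/vatʃ/

'flower' shows [k] ~ [tʃ] at the end of the stem ([vak] vs [vatʃɛ]).
Compare 'root', with invariant [k] in [rɛk] and [rɛkɛ]: an analysis with underlying /k/ and a rule producing [tʃ] before the DIM suffix would wrongly predict alternation here too.
The underlying segment must be /tʃ/; palato-alveolar /tʃ/ and /dʒ/ become [k] and [g] when no front vowel follows, yielding [k] there.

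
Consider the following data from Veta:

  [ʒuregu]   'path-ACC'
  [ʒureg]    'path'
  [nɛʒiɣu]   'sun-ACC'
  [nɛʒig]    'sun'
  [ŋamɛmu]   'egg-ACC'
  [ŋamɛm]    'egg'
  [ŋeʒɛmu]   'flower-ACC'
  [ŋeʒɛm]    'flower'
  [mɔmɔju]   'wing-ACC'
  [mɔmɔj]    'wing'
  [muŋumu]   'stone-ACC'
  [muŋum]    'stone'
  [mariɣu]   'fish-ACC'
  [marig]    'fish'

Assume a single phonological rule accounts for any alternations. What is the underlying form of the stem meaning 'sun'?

The root 'sun' surfaces as [nɛʒiɣu] and [nɛʒig], with a stem-final [ɣ] ~ [g] alternation.
The stem 'path' ([ʒuregu], [ʒureg]) shows [g] unchanged in both environments, so [g] cannot be basic with [ɣ] derived before the ACC suffix.
So /ɣ/ is underlying, and a rule of word-final hardening — voiced fricatives become stops word-finally — gives [g].
The underlying form of 'sun' is therefore /nɛʒiɣ/.

/nɛʒiɣ/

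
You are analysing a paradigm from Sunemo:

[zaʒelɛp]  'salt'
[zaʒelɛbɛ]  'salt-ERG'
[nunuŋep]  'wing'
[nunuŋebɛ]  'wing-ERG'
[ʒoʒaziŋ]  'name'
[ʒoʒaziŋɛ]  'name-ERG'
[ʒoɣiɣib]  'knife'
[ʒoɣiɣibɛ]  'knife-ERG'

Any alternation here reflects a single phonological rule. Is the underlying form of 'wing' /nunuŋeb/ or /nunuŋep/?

/nunuŋep/

In [nunuŋep] and [nunuŋebɛ] the final segment of 'wing' alternates: [p] ~ [b].
But 'knife' keeps [b] in both environments ([ʒoɣiɣib], [ʒoɣiɣibɛ]), so there is no rule changing /b/ to [p] in isolation.
Therefore /p/ is basic and [b] is derived by intervocalic voicing (voiceless stops become voiced between vowels).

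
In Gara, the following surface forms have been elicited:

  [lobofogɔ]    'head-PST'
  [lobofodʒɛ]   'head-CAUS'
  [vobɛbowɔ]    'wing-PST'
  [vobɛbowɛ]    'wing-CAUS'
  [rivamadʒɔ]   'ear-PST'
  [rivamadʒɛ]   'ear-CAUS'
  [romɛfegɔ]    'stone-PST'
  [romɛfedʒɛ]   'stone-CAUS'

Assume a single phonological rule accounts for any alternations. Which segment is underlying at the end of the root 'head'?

The stem for 'head' ends in [g] in [lobofogɔ] but [dʒ] in [lobofodʒɛ].
If /dʒ/ were underlying and a rule turned it into [g] before the PST suffix, 'ear' would also alternate; but it has [dʒ] in both [rivamadʒɔ] and [rivamadʒɛ].
The underlying segment must be /g/; /g/ becomes palato-alveolar [dʒ] before a front vowel, yielding [dʒ] there.

/g/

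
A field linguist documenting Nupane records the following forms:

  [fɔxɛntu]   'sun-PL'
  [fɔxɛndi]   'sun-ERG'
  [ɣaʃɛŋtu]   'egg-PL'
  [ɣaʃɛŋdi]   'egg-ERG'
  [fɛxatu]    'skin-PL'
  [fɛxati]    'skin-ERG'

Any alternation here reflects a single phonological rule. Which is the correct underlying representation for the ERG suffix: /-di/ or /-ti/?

/-di/

The ERG suffix surfaces as [-di] and [-ti], depending on the final segment of the stem.
The PL suffix, which begins with [t], is invariant after every stem; so [t] is not altered by any rule here.
The ERG suffix is therefore /-di/ underlyingly, with post-vocalic devoicing: voiced stops become voiceless after a vowel.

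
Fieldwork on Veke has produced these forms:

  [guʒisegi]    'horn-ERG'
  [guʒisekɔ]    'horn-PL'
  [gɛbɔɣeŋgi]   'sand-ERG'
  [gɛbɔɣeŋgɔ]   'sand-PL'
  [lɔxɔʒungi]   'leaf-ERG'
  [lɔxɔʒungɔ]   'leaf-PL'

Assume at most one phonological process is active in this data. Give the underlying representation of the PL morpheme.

The PL suffix surfaces as [-gɔ] and [-kɔ], depending on the final segment of the stem.
By contrast the ERG suffix keeps its initial [g] throughout — that segment must be underlying.
So the underlying form is /-kɔ/, and voiceless stops become voiced after a nasal.

/-kɔ/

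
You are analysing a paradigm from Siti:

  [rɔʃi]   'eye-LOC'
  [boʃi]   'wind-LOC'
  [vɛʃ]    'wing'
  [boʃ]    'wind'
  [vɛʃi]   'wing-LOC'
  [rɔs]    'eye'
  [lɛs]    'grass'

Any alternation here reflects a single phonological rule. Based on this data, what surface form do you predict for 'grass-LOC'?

The stem for 'eye' ends in [s] in [rɔs] but [ʃ] in [rɔʃi].
Compare 'wing', with invariant [ʃ] in [vɛʃ] and [vɛʃi]: an analysis with underlying /ʃ/ and a rule producing [s] in isolation would wrongly predict alternation here too.
So /s/ is underlying, and a rule of palatalization before a front vowel — /s/ becomes palato-alveolar [ʃ] before a front vowel — gives [ʃ].
From [lɛs] the stem 'grass' is /lɛs/; before a front vowel this yields [lɛʃi].

[lɛʃi]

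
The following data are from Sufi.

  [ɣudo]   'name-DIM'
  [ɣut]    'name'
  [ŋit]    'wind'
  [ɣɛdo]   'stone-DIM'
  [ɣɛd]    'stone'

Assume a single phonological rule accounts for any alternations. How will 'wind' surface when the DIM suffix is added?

'name' shows [d] ~ [t] at the end of the stem ([ɣudo] vs [ɣut]).
If /d/ were underlying and a rule turned it into [t] in isolation, 'stone' would also alternate; but it has [d] in both [ɣɛdo] and [ɣɛd].
The alternation reflects intervocalic voicing: voiceless stops become voiced between vowels. /t/ is underlying.
The one attested form of 'wind', [ŋit], shows underlying /ŋit/. Applying the same rule between vowels gives [ŋido].

[ŋido]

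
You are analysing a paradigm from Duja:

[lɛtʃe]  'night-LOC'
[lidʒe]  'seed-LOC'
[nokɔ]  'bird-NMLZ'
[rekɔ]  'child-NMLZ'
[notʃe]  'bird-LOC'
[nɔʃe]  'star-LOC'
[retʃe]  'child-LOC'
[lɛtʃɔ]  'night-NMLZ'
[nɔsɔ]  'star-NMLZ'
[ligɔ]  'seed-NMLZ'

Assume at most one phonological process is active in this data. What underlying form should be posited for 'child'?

The stem for 'child' ends in [k] in [rekɔ] but [tʃ] in [retʃe].
If /tʃ/ were underlying and a rule turned it into [k] before the NMLZ suffix, 'night' would also alternate; but it has [tʃ] in both [lɛtʃɔ] and [lɛtʃe].
So /k/ is underlying, and a rule of palatalization before a front vowel — /k/, /g/ and /s/ become palato-alveolar [tʃ], [dʒ] and [ʃ] before a front vowel — gives [tʃ].
So 'child' = /rek/.

/rek/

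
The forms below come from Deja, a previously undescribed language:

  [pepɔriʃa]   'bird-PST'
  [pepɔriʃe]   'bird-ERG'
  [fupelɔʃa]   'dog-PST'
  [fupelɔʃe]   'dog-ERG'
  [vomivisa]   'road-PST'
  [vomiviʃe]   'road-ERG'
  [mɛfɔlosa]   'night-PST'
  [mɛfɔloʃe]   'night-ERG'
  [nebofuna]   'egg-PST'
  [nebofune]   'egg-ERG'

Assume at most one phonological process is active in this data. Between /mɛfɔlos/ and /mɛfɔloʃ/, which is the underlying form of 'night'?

/mɛfɔlos/

The stem for 'night' ends in [s] in [mɛfɔlosa] but [ʃ] in [mɛfɔloʃe].
The stem 'dog' ([fupelɔʃa], [fupelɔʃe]) shows [ʃ] unchanged in both environments, so [ʃ] cannot be basic with [s] derived before the PST suffix.
The alternation reflects palatalization before a front vowel: /s/ becomes palato-alveolar [ʃ] before a front vowel. /s/ is underlying.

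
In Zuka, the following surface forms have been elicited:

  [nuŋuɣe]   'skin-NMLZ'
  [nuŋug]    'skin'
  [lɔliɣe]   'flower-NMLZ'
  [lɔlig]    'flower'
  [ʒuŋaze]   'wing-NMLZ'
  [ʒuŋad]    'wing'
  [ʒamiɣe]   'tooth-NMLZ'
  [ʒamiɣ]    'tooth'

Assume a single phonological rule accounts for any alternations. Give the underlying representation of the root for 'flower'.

In [lɔliɣe] and [lɔlig] the final segment of 'flower' alternates: [ɣ] ~ [g].
If /ɣ/ were underlying and a rule turned it into [g] in isolation, 'tooth' would also alternate; but it has [ɣ] in both [ʒamiɣe] and [ʒamiɣ].
Therefore /g/ is basic and [ɣ] is derived by intervocalic spirantization (voiced stops become fricatives between vowels).
Hence 'flower' is /lɔlig/ underlyingly.

/lɔlig/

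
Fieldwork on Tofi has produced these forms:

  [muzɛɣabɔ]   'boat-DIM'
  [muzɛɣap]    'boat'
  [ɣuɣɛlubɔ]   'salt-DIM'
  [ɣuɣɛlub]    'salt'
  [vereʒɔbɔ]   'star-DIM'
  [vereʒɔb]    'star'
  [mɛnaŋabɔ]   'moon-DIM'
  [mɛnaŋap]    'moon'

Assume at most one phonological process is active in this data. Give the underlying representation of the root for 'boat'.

/muzɛɣap/

The root 'boat' surfaces as [muzɛɣabɔ] and [muzɛɣap], with a stem-final [b] ~ [p] alternation.
Compare 'salt', with invariant [b] in [ɣuɣɛlubɔ] and [ɣuɣɛlub]: an analysis with underlying /b/ and a rule producing [p] in isolation would wrongly predict alternation here too.
The alternation reflects intervocalic voicing: voiceless stops become voiced between vowels. /p/ is underlying.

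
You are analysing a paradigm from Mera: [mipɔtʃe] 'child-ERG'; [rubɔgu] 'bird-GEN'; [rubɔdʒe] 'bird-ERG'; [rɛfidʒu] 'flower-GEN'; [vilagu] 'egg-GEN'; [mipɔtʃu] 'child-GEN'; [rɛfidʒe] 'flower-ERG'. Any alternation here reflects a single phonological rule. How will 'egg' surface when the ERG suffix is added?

[viladʒe]

The root 'bird' surfaces as [rubɔdʒe] and [rubɔgu], with a stem-final [dʒ] ~ [g] alternation.
But 'flower' keeps [dʒ] in both environments ([rɛfidʒe], [rɛfidʒu]), so there is no rule changing /dʒ/ to [g] before the GEN suffix.
The underlying segment must be /g/; /g/ becomes palato-alveolar [dʒ] before a front vowel, yielding [dʒ] there.
From [vilagu] the stem 'egg' is /vilag/; before a front vowel this yields [viladʒe].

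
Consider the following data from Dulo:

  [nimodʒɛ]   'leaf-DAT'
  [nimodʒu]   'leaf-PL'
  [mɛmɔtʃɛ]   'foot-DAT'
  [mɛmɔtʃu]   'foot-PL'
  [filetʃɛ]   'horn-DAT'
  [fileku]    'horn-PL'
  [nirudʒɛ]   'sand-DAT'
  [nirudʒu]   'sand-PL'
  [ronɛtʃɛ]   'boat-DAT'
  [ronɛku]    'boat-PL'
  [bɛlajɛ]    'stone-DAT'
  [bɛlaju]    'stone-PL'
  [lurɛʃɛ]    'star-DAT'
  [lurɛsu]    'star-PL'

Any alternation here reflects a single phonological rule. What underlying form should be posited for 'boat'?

/ronɛk/

In [ronɛtʃɛ] and [ronɛku] the final segment of 'boat' alternates: [tʃ] ~ [k].
But 'foot' keeps [tʃ] in both environments ([mɛmɔtʃɛ], [mɛmɔtʃu]), so there is no rule changing /tʃ/ to [k] before the PL suffix.
The alternation reflects palatalization before a front vowel: /k/ and /s/ become palato-alveolar [tʃ] and [ʃ] before a front vowel. /k/ is underlying.
So 'boat' = /ronɛk/.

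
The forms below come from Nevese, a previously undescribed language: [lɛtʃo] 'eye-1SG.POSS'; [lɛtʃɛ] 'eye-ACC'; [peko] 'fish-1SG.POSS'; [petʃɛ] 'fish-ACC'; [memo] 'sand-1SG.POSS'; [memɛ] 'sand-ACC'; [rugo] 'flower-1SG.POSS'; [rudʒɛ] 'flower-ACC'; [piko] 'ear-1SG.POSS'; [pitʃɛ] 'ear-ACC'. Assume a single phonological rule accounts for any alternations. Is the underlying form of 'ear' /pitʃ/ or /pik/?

/pik/

In [piko] and [pitʃɛ] the final segment of 'ear' alternates: [k] ~ [tʃ].
If /tʃ/ were underlying and a rule turned it into [k] before the 1SG.POSS suffix, 'eye' would also alternate; but it has [tʃ] in both [lɛtʃo] and [lɛtʃɛ].
The alternation reflects palatalization before a front vowel: /k/ and /g/ become palato-alveolar [tʃ] and [dʒ] before a front vowel. /k/ is underlying.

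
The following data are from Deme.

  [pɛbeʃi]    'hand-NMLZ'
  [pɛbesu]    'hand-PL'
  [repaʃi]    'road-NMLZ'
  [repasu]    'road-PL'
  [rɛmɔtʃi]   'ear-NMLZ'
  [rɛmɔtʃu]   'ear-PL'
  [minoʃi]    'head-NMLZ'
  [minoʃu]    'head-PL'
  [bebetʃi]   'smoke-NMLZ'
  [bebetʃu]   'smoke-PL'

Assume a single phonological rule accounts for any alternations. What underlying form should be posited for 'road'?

The stem for 'road' ends in [ʃ] in [repaʃi] but [s] in [repasu].
But 'head' keeps [ʃ] in both environments ([minoʃi], [minoʃu]), so there is no rule changing /ʃ/ to [s] before the PL suffix.
Therefore /s/ is basic and [ʃ] is derived by palatalization before a front vowel (/s/ becomes palato-alveolar [ʃ] before a front vowel).
The underlying form of 'road' is therefore /repas/.

/repas/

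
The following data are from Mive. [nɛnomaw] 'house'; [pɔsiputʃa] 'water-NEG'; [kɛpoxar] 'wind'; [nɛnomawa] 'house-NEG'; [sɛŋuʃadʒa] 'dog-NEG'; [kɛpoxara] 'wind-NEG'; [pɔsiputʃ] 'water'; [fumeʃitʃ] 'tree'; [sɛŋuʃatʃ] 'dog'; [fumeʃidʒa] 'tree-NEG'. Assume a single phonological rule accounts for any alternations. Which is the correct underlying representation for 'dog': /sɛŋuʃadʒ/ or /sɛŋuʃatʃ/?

/sɛŋuʃadʒ/

In [sɛŋuʃadʒa] and [sɛŋuʃatʃ] the final segment of 'dog' alternates: [dʒ] ~ [tʃ].
Compare 'water', with invariant [tʃ] in [pɔsiputʃa] and [pɔsiputʃ]: an analysis with underlying /tʃ/ and a rule producing [dʒ] before the NEG suffix would wrongly predict alternation here too.
The underlying segment must be /dʒ/; voiced obstruents become voiceless word-finally, yielding [tʃ] there.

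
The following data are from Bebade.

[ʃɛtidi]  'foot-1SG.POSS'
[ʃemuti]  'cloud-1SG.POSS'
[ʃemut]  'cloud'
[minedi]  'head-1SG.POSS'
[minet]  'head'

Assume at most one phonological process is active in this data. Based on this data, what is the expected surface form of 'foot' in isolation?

[ʃɛtit]

The stem for 'head' ends in [d] in [minedi] but [t] in [minet].
But 'cloud' keeps [t] in both environments ([ʃemuti], [ʃemut]), so there is no rule changing /t/ to [d] before the 1SG.POSS suffix.
The underlying segment must be /d/; voiced obstruents become voiceless word-finally, yielding [t] there.
The one attested form of 'foot', [ʃɛtidi], shows underlying /ʃɛtid/. Applying the same rule word-finally gives [ʃɛtit].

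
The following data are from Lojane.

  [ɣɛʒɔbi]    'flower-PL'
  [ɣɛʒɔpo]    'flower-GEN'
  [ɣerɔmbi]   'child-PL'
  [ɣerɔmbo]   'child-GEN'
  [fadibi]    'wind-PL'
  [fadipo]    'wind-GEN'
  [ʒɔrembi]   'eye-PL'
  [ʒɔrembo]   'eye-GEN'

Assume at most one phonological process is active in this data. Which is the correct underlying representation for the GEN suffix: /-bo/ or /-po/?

/-po/

The GEN morpheme has two allomorphs, [-bo] and [-po].
By contrast the PL suffix keeps its initial [b] throughout — that segment must be underlying.
So the underlying form is /-po/, and voiceless stops become voiced after a nasal.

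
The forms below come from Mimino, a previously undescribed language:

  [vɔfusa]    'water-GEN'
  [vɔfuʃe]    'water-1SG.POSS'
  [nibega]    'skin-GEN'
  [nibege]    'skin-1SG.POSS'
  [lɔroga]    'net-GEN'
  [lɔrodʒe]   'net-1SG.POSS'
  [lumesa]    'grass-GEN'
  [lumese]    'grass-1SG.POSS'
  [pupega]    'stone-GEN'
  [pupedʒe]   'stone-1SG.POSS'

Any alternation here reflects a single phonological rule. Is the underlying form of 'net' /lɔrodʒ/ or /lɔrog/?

The stem for 'net' ends in [g] in [lɔroga] but [dʒ] in [lɔrodʒe].
Compare 'skin', with invariant [g] in [nibega] and [nibege]: an analysis with underlying /g/ and a rule producing [dʒ] before the 1SG.POSS suffix would wrongly predict alternation here too.
Therefore /dʒ/ is basic and [g] is derived by depalatalization (palato-alveolar /dʒ/ and /ʃ/ become [g] and [s] when no front vowel follows).

/lɔrodʒ/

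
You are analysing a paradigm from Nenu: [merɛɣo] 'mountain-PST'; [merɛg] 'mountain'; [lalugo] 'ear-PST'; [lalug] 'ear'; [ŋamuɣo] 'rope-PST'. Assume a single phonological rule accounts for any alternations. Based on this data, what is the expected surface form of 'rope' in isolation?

The stem for 'mountain' ends in [ɣ] in [merɛɣo] but [g] in [merɛg].
Compare 'ear', with invariant [g] in [lalugo] and [lalug]: an analysis with underlying /g/ and a rule producing [ɣ] before the PST suffix would wrongly predict alternation here too.
The alternation reflects word-final hardening: voiced fricatives become stops word-finally. /ɣ/ is underlying.
From [ŋamuɣo] the stem 'rope' is /ŋamuɣ/; word-finally this yields [ŋamug].

[ŋamug]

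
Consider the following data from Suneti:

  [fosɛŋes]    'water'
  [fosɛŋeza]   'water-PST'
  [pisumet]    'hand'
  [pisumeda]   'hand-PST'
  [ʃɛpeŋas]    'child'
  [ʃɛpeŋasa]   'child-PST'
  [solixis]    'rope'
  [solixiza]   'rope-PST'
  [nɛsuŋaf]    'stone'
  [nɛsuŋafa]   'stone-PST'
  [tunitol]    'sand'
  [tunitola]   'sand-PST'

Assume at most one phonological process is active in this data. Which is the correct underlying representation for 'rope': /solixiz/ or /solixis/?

/solixiz/

In [solixis] and [solixiza] the final segment of 'rope' alternates: [s] ~ [z].
If /s/ were underlying and a rule turned it into [z] before the PST suffix, 'child' would also alternate; but it has [s] in both [ʃɛpeŋas] and [ʃɛpeŋasa].
Therefore /z/ is basic and [s] is derived by word-final obstruent devoicing (voiced obstruents become voiceless word-finally).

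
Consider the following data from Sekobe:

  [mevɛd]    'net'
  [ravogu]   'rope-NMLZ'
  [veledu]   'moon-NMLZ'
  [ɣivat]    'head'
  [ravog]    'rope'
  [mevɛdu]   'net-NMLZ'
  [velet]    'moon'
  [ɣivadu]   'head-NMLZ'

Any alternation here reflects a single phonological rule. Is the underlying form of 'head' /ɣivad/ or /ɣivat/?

In [ɣivadu] and [ɣivat] the final segment of 'head' alternates: [d] ~ [t].
Compare 'net', with invariant [d] in [mevɛdu] and [mevɛd]: an analysis with underlying /d/ and a rule producing [t] in isolation would wrongly predict alternation here too.
The alternation reflects intervocalic voicing: voiceless stops become voiced between vowels. /t/ is underlying.

/ɣivat/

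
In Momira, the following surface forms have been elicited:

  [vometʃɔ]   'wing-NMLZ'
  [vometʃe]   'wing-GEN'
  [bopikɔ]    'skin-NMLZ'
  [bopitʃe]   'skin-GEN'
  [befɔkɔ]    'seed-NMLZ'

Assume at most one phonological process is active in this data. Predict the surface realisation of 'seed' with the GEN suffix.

'skin' shows [k] ~ [tʃ] at the end of the stem ([bopikɔ] vs [bopitʃe]).
If /tʃ/ were underlying and a rule turned it into [k] before the NMLZ suffix, 'wing' would also alternate; but it has [tʃ] in both [vometʃɔ] and [vometʃe].
The alternation reflects palatalization before a front vowel: /k/ becomes palato-alveolar [tʃ] before a front vowel. /k/ is underlying.
From [befɔkɔ] the stem 'seed' is /befɔk/; before a front vowel this yields [befɔtʃe].

[befɔtʃe]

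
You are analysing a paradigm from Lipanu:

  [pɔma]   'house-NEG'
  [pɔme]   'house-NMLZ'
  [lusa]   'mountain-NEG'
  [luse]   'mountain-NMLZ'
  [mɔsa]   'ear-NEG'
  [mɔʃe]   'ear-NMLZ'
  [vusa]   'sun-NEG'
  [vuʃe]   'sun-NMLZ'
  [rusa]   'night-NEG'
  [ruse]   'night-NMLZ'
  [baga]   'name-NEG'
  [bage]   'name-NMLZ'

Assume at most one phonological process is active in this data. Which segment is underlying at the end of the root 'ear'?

'ear' shows [s] ~ [ʃ] at the end of the stem ([mɔsa] vs [mɔʃe]).
But 'mountain' keeps [s] in both environments ([lusa], [luse]), so there is no rule changing /s/ to [ʃ] before the NMLZ suffix.
So /ʃ/ is underlying, and a rule of depalatalization — palato-alveolar /ʃ/ becomes [s] when no front vowel follows — gives [s].

/ʃ/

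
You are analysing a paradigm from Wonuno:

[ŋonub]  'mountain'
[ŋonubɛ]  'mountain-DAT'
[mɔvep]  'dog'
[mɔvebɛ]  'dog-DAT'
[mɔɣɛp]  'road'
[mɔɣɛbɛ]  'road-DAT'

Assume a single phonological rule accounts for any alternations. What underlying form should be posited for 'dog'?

'dog' shows [p] ~ [b] at the end of the stem ([mɔvep] vs [mɔvebɛ]).
The stem 'mountain' ([ŋonub], [ŋonubɛ]) shows [b] unchanged in both environments, so [b] cannot be basic with [p] derived in isolation.
The underlying segment must be /p/; voiceless stops become voiced between vowels, yielding [b] there.
The underlying form of 'dog' is therefore /mɔvep/.

/mɔvep/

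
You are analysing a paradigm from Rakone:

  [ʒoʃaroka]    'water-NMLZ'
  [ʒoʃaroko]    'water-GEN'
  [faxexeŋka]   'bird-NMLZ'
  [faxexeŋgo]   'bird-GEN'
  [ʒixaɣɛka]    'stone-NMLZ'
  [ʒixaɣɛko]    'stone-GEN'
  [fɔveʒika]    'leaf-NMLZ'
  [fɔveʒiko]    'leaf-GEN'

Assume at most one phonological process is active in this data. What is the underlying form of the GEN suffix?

The GEN morpheme has two allomorphs, [-go] and [-ko].
By contrast the NMLZ suffix keeps its initial [k] throughout — that segment must be underlying.
The GEN suffix is therefore /-go/ underlyingly, with post-vocalic devoicing: voiced stops become voiceless after a vowel.

/-go/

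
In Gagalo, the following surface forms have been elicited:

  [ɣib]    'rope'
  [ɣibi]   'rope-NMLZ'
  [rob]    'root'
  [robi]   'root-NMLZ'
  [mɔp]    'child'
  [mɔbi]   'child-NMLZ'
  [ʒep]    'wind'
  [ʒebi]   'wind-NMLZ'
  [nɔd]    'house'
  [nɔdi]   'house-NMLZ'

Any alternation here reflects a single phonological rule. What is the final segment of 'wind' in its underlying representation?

The stem for 'wind' ends in [p] in [ʒep] but [b] in [ʒebi].
The stem 'rope' ([ɣib], [ɣibi]) shows [b] unchanged in both environments, so [b] cannot be basic with [p] derived in isolation.
So /p/ is underlying, and a rule of intervocalic voicing — voiceless stops become voiced between vowels — gives [b].

/p/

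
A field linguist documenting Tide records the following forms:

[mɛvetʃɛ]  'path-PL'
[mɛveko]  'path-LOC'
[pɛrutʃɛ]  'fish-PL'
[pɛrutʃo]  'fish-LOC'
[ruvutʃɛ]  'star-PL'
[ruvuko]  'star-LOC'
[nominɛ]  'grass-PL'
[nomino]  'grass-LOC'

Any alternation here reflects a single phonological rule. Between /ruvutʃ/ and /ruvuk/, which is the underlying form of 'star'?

/ruvuk/

The root 'star' surfaces as [ruvutʃɛ] and [ruvuko], with a stem-final [tʃ] ~ [k] alternation.
But 'fish' keeps [tʃ] in both environments ([pɛrutʃɛ], [pɛrutʃo]), so there is no rule changing /tʃ/ to [k] before the LOC suffix.
The underlying segment must be /k/; /k/ becomes palato-alveolar [tʃ] before a front vowel, yielding [tʃ] there.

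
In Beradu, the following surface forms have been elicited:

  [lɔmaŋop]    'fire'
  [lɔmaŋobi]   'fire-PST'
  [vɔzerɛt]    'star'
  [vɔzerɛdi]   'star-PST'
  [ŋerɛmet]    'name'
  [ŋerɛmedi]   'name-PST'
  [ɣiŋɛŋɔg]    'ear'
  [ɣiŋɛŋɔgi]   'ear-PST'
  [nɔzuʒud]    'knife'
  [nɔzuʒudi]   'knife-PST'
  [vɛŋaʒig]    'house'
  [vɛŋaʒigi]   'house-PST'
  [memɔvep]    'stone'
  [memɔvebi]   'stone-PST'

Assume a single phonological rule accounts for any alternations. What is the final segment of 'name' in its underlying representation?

/t/

'name' shows [t] ~ [d] at the end of the stem ([ŋerɛmet] vs [ŋerɛmedi]).
If /d/ were underlying and a rule turned it into [t] in isolation, 'knife' would also alternate; but it has [d] in both [nɔzuʒud] and [nɔzuʒudi].
So /t/ is underlying, and a rule of intervocalic voicing — voiceless stops become voiced between vowels — gives [d].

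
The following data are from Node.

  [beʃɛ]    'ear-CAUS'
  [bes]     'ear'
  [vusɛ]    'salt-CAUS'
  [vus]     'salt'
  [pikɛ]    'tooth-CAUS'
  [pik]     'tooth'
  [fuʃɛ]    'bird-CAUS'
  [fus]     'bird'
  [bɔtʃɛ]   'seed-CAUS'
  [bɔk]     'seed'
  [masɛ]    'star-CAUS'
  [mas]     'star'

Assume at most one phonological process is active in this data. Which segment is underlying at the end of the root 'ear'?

/ʃ/

In [beʃɛ] and [bes] the final segment of 'ear' alternates: [ʃ] ~ [s].
The stem 'salt' ([vusɛ], [vus]) shows [s] unchanged in both environments, so [s] cannot be basic with [ʃ] derived before the CAUS suffix.
The alternation reflects depalatalization: palato-alveolar /tʃ/ and /ʃ/ become [k] and [s] when no front vowel follows. /ʃ/ is underlying.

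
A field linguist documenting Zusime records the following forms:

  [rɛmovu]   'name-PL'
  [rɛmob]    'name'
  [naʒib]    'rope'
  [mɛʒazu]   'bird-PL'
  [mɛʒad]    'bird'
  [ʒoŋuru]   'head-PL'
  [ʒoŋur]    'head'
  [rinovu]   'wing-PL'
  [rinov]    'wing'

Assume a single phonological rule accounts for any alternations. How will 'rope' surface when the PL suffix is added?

[naʒivu]

The root 'name' surfaces as [rɛmovu] and [rɛmob], with a stem-final [v] ~ [b] alternation.
Compare 'wing', with invariant [v] in [rinovu] and [rinov]: an analysis with underlying /v/ and a rule producing [b] in isolation would wrongly predict alternation here too.
The underlying segment must be /b/; voiced stops become fricatives between vowels, yielding [v] there.
The one attested form of 'rope', [naʒib], shows underlying /naʒib/. Applying the same rule between vowels gives [naʒivu].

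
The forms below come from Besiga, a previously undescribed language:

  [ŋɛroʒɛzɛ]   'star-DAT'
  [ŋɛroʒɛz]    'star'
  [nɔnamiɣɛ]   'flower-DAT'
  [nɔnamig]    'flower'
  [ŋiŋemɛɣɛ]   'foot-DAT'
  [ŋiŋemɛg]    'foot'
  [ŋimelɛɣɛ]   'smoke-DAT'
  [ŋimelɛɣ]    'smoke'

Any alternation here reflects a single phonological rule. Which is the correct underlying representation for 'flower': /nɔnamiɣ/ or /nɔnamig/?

In [nɔnamiɣɛ] and [nɔnamig] the final segment of 'flower' alternates: [ɣ] ~ [g].
Compare 'smoke', with invariant [ɣ] in [ŋimelɛɣɛ] and [ŋimelɛɣ]: an analysis with underlying /ɣ/ and a rule producing [g] in isolation would wrongly predict alternation here too.
Therefore /g/ is basic and [ɣ] is derived by intervocalic spirantization (voiced stops become fricatives between vowels).

/nɔnamig/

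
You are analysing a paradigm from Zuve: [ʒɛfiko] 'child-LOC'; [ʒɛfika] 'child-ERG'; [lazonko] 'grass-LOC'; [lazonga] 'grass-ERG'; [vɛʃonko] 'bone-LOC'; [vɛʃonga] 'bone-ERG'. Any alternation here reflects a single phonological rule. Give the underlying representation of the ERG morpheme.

/-ga/

The ERG suffix surfaces as [-ga] and [-ka], depending on the final segment of the stem.
By contrast the LOC suffix keeps its initial [k] throughout — that segment must be underlying.
The ERG suffix is therefore /-ga/ underlyingly, with post-vocalic devoicing: voiced stops become voiceless after a vowel.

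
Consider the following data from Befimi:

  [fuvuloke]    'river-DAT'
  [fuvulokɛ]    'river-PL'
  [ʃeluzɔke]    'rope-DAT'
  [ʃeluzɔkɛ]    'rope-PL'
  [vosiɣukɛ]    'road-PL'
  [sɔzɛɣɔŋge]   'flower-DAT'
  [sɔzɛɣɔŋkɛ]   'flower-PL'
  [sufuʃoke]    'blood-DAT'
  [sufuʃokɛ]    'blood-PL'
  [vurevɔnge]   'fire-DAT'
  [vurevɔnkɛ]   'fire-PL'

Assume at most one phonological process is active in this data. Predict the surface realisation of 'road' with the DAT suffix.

[vosiɣuke]

The DAT suffix surfaces as [-ge] and [-ke], depending on the final segment of the stem.
By contrast the PL suffix keeps its initial [k] throughout — that segment must be underlying.
So the underlying form is /-ge/, and voiced stops become voiceless after a vowel.
After 'road', which ends in a vowel, the suffix surfaces as [-ke], giving [vosiɣuke].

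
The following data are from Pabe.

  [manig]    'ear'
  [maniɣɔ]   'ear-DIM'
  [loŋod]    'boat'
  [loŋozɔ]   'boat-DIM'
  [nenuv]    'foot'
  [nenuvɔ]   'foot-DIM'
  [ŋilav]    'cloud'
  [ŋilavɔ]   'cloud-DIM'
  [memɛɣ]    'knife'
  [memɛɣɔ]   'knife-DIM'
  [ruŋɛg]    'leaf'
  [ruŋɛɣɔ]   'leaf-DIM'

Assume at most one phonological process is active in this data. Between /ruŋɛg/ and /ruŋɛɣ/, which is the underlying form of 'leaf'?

The stem for 'leaf' ends in [g] in [ruŋɛg] but [ɣ] in [ruŋɛɣɔ].
Compare 'knife', with invariant [ɣ] in [memɛɣ] and [memɛɣɔ]: an analysis with underlying /ɣ/ and a rule producing [g] in isolation would wrongly predict alternation here too.
Therefore /g/ is basic and [ɣ] is derived by intervocalic spirantization (voiced stops become fricatives between vowels).

/ruŋɛg/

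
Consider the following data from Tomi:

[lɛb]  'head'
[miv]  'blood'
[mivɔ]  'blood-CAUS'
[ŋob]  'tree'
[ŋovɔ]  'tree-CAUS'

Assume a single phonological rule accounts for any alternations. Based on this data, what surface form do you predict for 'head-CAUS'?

[lɛvɔ]

In [ŋob] and [ŋovɔ] the final segment of 'tree' alternates: [b] ~ [v].
Compare 'blood', with invariant [v] in [miv] and [mivɔ]: an analysis with underlying /v/ and a rule producing [b] in isolation would wrongly predict alternation here too.
So /b/ is underlying, and a rule of intervocalic spirantization — voiced stops become fricatives between vowels — gives [v].
From [lɛb] the stem 'head' is /lɛb/; between vowels this yields [lɛvɔ].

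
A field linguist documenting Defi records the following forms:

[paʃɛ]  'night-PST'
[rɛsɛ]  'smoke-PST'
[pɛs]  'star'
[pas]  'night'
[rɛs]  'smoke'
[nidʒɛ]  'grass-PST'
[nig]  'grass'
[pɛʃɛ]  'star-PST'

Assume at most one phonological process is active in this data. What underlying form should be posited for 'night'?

/paʃ/

In [pas] and [paʃɛ] the final segment of 'night' alternates: [s] ~ [ʃ].
The stem 'smoke' ([rɛs], [rɛsɛ]) shows [s] unchanged in both environments, so [s] cannot be basic with [ʃ] derived before the PST suffix.
Therefore /ʃ/ is basic and [s] is derived by depalatalization (palato-alveolar /dʒ/ and /ʃ/ become [g] and [s] when no front vowel follows).
So 'night' = /paʃ/.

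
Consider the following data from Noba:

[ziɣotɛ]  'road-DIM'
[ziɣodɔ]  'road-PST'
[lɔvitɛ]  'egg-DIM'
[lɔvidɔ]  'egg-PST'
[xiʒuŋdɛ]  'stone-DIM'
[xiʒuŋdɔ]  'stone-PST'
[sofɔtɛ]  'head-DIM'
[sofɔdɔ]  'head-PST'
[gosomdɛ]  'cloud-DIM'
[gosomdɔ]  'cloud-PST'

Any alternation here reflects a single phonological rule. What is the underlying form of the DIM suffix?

/-tɛ/

The DIM morpheme has two allomorphs, [-dɛ] and [-tɛ].
By contrast the PST suffix keeps its initial [d] throughout — that segment must be underlying.
So the underlying form is /-tɛ/, and voiceless stops become voiced after a nasal.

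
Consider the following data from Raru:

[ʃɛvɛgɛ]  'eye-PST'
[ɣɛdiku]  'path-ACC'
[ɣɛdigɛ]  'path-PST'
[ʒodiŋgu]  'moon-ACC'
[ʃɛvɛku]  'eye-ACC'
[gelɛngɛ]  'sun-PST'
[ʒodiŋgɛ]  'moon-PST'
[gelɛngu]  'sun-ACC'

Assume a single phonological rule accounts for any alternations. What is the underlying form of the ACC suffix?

The ACC morpheme has two allomorphs, [-gu] and [-ku].
The PST suffix, which begins with [g], is invariant after every stem; so [g] is not altered by any rule here.
The ACC suffix is therefore /-ku/ underlyingly, with post-nasal voicing: voiceless stops become voiced after a nasal.

/-ku/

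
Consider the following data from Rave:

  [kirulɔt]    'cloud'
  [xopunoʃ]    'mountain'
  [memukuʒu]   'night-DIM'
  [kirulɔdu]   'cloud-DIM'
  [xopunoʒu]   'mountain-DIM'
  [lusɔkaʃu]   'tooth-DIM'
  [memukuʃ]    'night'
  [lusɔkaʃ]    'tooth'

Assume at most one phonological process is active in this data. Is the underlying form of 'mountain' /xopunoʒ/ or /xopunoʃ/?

/xopunoʒ/

The root 'mountain' surfaces as [xopunoʒu] and [xopunoʃ], with a stem-final [ʒ] ~ [ʃ] alternation.
Compare 'tooth', with invariant [ʃ] in [lusɔkaʃu] and [lusɔkaʃ]: an analysis with underlying /ʃ/ and a rule producing [ʒ] before the DIM suffix would wrongly predict alternation here too.
So /ʒ/ is underlying, and a rule of word-final obstruent devoicing — voiced obstruents become voiceless word-finally — gives [ʃ].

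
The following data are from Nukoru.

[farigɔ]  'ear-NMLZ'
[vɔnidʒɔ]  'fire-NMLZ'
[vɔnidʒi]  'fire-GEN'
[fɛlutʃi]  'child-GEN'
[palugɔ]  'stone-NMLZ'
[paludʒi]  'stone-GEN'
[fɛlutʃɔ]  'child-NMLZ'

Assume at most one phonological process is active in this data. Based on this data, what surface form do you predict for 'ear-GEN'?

[faridʒi]

The root 'stone' surfaces as [palugɔ] and [paludʒi], with a stem-final [g] ~ [dʒ] alternation.
But 'fire' keeps [dʒ] in both environments ([vɔnidʒɔ], [vɔnidʒi]), so there is no rule changing /dʒ/ to [g] before the NMLZ suffix.
The alternation reflects palatalization before a front vowel: /g/ becomes palato-alveolar [dʒ] before a front vowel. /g/ is underlying.
From [farigɔ] the stem 'ear' is /farig/; before a front vowel this yields [faridʒi].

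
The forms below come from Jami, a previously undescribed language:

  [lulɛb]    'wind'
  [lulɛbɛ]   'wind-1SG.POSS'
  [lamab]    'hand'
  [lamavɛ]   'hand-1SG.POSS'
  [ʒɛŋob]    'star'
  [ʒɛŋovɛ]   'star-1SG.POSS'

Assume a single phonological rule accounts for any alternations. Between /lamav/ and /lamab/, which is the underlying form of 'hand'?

The root 'hand' surfaces as [lamab] and [lamavɛ], with a stem-final [b] ~ [v] alternation.
Compare 'wind', with invariant [b] in [lulɛb] and [lulɛbɛ]: an analysis with underlying /b/ and a rule producing [v] before the 1SG.POSS suffix would wrongly predict alternation here too.
The underlying segment must be /v/; voiced fricatives become stops word-finally, yielding [b] there.

/lamav/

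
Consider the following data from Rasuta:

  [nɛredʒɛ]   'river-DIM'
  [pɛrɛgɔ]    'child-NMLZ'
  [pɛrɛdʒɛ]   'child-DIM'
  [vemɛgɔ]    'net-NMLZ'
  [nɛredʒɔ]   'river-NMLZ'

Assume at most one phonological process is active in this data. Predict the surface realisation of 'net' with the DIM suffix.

[vemɛdʒɛ]

'child' shows [dʒ] ~ [g] at the end of the stem ([pɛrɛdʒɛ] vs [pɛrɛgɔ]).
Compare 'river', with invariant [dʒ] in [nɛredʒɛ] and [nɛredʒɔ]: an analysis with underlying /dʒ/ and a rule producing [g] before the NMLZ suffix would wrongly predict alternation here too.
So /g/ is underlying, and a rule of palatalization before a front vowel — /g/ becomes palato-alveolar [dʒ] before a front vowel — gives [dʒ].
From [vemɛgɔ] the stem 'net' is /vemɛg/; before a front vowel this yields [vemɛdʒɛ].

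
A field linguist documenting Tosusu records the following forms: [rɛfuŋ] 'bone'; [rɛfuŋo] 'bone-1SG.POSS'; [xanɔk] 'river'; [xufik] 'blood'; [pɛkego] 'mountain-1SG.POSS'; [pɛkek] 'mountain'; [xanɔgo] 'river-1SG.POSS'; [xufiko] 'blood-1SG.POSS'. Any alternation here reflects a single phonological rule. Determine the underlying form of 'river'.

The stem for 'river' ends in [g] in [xanɔgo] but [k] in [xanɔk].
The stem 'blood' ([xufiko], [xufik]) shows [k] unchanged in both environments, so [k] cannot be basic with [g] derived before the 1SG.POSS suffix.
The underlying segment must be /g/; voiced obstruents become voiceless word-finally, yielding [k] there.
The underlying form of 'river' is therefore /xanɔg/.

/xanɔg/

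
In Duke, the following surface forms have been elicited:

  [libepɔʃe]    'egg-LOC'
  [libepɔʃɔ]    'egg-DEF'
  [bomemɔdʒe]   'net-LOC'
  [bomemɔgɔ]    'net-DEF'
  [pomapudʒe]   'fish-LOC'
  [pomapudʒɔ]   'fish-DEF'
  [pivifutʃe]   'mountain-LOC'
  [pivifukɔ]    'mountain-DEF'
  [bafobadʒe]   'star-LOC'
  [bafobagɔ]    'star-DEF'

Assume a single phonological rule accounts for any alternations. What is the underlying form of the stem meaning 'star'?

'star' shows [dʒ] ~ [g] at the end of the stem ([bafobadʒe] vs [bafobagɔ]).
If /dʒ/ were underlying and a rule turned it into [g] before the DEF suffix, 'fish' would also alternate; but it has [dʒ] in both [pomapudʒe] and [pomapudʒɔ].
The alternation reflects palatalization before a front vowel: /k/ and /g/ become palato-alveolar [tʃ] and [dʒ] before a front vowel. /g/ is underlying.
Hence 'star' is /bafobag/ underlyingly.

/bafobag/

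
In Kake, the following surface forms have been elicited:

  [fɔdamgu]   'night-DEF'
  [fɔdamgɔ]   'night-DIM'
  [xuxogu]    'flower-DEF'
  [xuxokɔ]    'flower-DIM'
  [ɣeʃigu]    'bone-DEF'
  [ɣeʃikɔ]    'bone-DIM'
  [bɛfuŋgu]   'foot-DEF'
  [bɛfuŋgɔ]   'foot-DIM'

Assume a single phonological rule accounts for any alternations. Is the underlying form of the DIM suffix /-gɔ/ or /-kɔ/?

/-kɔ/

The DIM suffix surfaces as [-gɔ] and [-kɔ], depending on the final segment of the stem.
By contrast the DEF suffix keeps its initial [g] throughout — that segment must be underlying.
So the underlying form is /-kɔ/, and voiceless stops become voiced after a nasal.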